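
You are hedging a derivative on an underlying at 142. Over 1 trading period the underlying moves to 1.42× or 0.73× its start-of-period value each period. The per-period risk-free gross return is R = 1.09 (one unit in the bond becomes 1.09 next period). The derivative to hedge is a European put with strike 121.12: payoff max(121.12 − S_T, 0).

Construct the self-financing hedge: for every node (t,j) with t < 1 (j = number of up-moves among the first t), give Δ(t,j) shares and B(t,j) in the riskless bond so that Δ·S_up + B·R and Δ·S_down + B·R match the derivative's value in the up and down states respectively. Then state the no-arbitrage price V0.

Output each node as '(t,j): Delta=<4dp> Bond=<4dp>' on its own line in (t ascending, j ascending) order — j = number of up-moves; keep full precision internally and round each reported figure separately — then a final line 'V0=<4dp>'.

Under the risk-neutral measure, an up-move has probability p* = (R−d)/(u−d) = 0.5217 and values discount at R = 1.09.
Terminal payoffs: V(1,0)=17.4600, V(1,1)=0.0000
(0,0): S=142.0000. Δ = (V_up−V_dn)/(S_up−S_dn) = (0.0000−17.4600)/(201.6400−103.6600) = -0.1782. V = [p*·0.0000 + (1−p*)·17.4600]/1.09 = 7.6609. B = V − Δ·S = 32.9653.
The time-0 hedge costs 7.6609, which is the no-arbitrage price.

(0,0): Delta=-0.1782 Bond=32.9653
V0=7.6609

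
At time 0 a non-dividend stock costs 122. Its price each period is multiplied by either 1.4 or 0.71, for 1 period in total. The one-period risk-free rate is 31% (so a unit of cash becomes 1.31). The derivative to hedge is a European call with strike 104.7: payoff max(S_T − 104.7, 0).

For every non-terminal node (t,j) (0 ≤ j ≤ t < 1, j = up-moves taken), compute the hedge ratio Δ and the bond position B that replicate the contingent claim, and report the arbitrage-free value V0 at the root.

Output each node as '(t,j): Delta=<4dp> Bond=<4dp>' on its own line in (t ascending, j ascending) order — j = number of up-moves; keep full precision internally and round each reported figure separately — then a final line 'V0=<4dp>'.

Risk-neutral probability p* = (R−d)/(u−d) = (1.31−0.71)/(1.4−0.71) = 0.8696.
Payoff layer (t=1): V(1,0)=0.0000, V(1,1)=66.1000
  t=0,j=0: stock 122.0000 → up 170.8000 (V=66.1000), down 86.6200 (V=0.0000). Price 43.8765; hedge Δ=0.7852, bond B=-51.9206.
The time-0 hedge costs 43.8765, which is the no-arbitrage price.

(0,0): Delta=0.7852 Bond=-51.9206
V0=43.8765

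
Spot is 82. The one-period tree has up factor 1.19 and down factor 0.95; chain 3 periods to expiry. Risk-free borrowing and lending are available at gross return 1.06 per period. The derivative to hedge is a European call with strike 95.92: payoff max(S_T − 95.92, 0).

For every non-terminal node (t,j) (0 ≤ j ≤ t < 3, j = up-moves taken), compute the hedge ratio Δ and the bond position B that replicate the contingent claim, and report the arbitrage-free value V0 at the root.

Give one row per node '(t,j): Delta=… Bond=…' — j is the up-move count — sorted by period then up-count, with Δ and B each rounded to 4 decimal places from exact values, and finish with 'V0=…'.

Risk-neutral probability p* = (R−d)/(u−d) = (1.06−0.95)/(1.19−0.95) = 0.4583.
Payoff layer (t=3): V(3,0)=0.0000, V(3,1)=0.0000, V(3,2)=14.3942, V(3,3)=42.2630
Node (2,0) S=74.0050: V=(p*·0.0000+(1−p*)·0.0000)/1.06=0.0000; Δ=(0.0000−0.0000)/(88.0659−70.3047)=0.0000; B=V−Δ·S=0.0000
Node (2,1) S=92.7010: V=(p*·14.3942+(1−p*)·0.0000)/1.06=6.2239; Δ=(14.3942−0.0000)/(110.3142−88.0659)=0.6470; B=V−Δ·S=-53.7519
Node (2,2) S=116.1202: V=(p*·42.2630+(1−p*)·14.3942)/1.06=25.6296; Δ=(42.2630−14.3942)/(138.1830−110.3142)=1.0000; B=V−Δ·S=-90.4906
Node (1,0) S=77.9000: V=(p*·6.2239+(1−p*)·0.0000)/1.06=2.6912; Δ=(6.2239−0.0000)/(92.7010−74.0050)=0.3329; B=V−Δ·S=-23.2418
Node (1,1) S=97.5800: V=(p*·25.6296+(1−p*)·6.2239)/1.06=14.2624; Δ=(25.6296−6.2239)/(116.1202−92.7010)=0.8286; B=V−Δ·S=-66.5948
Node (0,0) S=82.0000: V=(p*·14.2624+(1−p*)·2.6912)/1.06=7.5421; Δ=(14.2624−2.6912)/(97.5800−77.9000)=0.5880; B=V−Δ·S=-40.6716
The time-0 hedge costs 7.5421, which is the no-arbitrage price.

(0,0): Delta=0.5880 Bond=-40.6716
(1,0): Delta=0.3329 Bond=-23.2418
(1,1): Delta=0.8286 Bond=-66.5948
(2,0): Delta=0.0000 Bond=0.0000
(2,1): Delta=0.6470 Bond=-53.7519
(2,2): Delta=1.0000 Bond=-90.4906
V0=7.5421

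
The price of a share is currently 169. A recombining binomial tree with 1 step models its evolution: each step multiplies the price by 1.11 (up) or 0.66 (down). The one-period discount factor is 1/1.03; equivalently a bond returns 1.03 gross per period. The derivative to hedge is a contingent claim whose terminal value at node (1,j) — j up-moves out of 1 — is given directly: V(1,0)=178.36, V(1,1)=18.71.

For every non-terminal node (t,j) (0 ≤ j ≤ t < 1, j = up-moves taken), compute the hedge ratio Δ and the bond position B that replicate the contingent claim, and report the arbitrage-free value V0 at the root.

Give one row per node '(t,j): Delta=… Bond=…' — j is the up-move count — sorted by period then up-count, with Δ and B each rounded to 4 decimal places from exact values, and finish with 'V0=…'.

Under the risk-neutral measure, an up-move has probability p* = (R−d)/(u−d) = 0.8222 and values discount at R = 1.03.
At expiry t=1: V(1,0)=178.3600, V(1,1)=18.7100
Node (0,0) S=169.0000: V=(p*·18.7100+(1−p*)·178.3600)/1.03=45.7206; Δ=(18.7100−178.3600)/(187.5900−111.5400)=-2.0993; B=V−Δ·S=400.4984
The time-0 hedge costs 45.7206, which is the no-arbitrage price.

(0,0): Delta=-2.0993 Bond=400.4984
V0=45.7206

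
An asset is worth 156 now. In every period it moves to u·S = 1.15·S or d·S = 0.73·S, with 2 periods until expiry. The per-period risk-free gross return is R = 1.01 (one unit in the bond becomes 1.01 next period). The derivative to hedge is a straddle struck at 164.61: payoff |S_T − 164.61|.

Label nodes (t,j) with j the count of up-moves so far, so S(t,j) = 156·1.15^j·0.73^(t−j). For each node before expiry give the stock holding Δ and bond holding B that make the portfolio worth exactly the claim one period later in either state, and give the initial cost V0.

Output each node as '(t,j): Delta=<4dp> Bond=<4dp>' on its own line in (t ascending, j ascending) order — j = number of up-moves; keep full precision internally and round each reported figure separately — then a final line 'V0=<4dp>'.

(0,0): Delta=-0.1598 Bond=66.6326
(1,0): Delta=-1.0000 Bond=162.9802
(1,1): Delta=0.1069 Bond=19.4583
V0=41.7028

Since d<R<u, set p* = (R−d)/(u−d) = 0.6667; price each node as the discounted p*-expectation of its children.
Terminal values V(2,·): V(2,0)=81.4776, V(2,1)=33.6480, V(2,2)=41.7000
Node (1,0) S=113.8800: V=(p*·33.6480+(1−p*)·81.4776)/1.01=49.1002; Δ=(33.6480−81.4776)/(130.9620−83.1324)=-1.0000; B=V−Δ·S=162.9802
Node (1,1) S=179.4000: V=(p*·41.7000+(1−p*)·33.6480)/1.01=38.6297; Δ=(41.7000−33.6480)/(206.3100−130.9620)=0.1069; B=V−Δ·S=19.4583
Node (0,0) S=156.0000: V=(p*·38.6297+(1−p*)·49.1002)/1.01=41.7028; Δ=(38.6297−49.1002)/(179.4000−113.8800)=-0.1598; B=V−Δ·S=66.6326
Check: Δ(0,0)·S0 + B(0,0) = 41.7028 = V0.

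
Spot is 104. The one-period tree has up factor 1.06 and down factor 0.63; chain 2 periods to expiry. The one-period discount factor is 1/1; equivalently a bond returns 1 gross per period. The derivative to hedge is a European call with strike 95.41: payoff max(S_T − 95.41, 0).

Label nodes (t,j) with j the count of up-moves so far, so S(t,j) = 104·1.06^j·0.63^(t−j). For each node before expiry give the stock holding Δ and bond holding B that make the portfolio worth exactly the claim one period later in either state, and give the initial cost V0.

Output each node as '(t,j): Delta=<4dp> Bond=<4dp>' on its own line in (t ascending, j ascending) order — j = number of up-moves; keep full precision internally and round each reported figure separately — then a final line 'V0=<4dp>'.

The replicating-portfolio and risk-neutral prices coincide; use p* = (1−0.63)/(1.06−0.63) = 0.8605 for the latter.
Terminal values V(2,·): V(2,0)=0.0000, V(2,1)=0.0000, V(2,2)=21.4444
Node (1,0) S=65.5200: V=(p*·0.0000+(1−p*)·0.0000)/1=0.0000; Δ=(0.0000−0.0000)/(69.4512−41.2776)=0.0000; B=V−Δ·S=0.0000
Node (1,1) S=110.2400: V=(p*·21.4444+(1−p*)·0.0000)/1=18.4522; Δ=(21.4444−0.0000)/(116.8544−69.4512)=0.4524; B=V−Δ·S=-31.4185
Node (0,0) S=104.0000: V=(p*·18.4522+(1−p*)·0.0000)/1=15.8774; Δ=(18.4522−0.0000)/(110.2400−65.5200)=0.4126; B=V−Δ·S=-27.0346
The time-0 hedge costs 15.8774, which is the no-arbitrage price.

(0,0): Delta=0.4126 Bond=-27.0346
(1,0): Delta=0.0000 Bond=0.0000
(1,1): Delta=0.4524 Bond=-31.4185
V0=15.8774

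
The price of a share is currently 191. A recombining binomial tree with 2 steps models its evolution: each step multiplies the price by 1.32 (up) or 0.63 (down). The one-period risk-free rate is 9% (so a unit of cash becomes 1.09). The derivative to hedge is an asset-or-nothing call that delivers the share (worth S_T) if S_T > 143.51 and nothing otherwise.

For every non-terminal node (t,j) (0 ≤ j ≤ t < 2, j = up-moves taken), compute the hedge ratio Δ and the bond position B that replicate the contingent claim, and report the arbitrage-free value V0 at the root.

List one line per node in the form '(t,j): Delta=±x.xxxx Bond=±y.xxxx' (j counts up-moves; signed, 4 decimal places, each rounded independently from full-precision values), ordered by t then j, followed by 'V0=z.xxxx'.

(0,0): Delta=1.1759 Bond=-40.6879
(1,0): Delta=1.9130 Bond=-133.0494
(1,1): Delta=1.0000 Bond=0.0000
V0=183.9104

Risk-neutral probability p* = (R−d)/(u−d) = (1.09−0.63)/(1.32−0.63) = 0.6667.
Terminal values V(2,·): V(2,0)=0.0000, V(2,1)=158.8356, V(2,2)=332.7984
(1,0): S=120.3300. Δ = (V_up−V_dn)/(S_up−S_dn) = (158.8356−0.0000)/(158.8356−75.8079) = 1.9130. V = [p*·158.8356 + (1−p*)·0.0000]/1.09 = 97.1472. B = V − Δ·S = -133.0494.
(1,1): S=252.1200. Δ = (V_up−V_dn)/(S_up−S_dn) = (332.7984−158.8356)/(332.7984−158.8356) = 1.0000. V = [p*·332.7984 + (1−p*)·158.8356]/1.09 = 252.1200. B = V − Δ·S = 0.0000.
(0,0): S=191.0000. Δ = (V_up−V_dn)/(S_up−S_dn) = (252.1200−97.1472)/(252.1200−120.3300) = 1.1759. V = [p*·252.1200 + (1−p*)·97.1472]/1.09 = 183.9104. B = V − Δ·S = -40.6879.
Each (Δ,B) replicates both successor values, so the strategy is self-financing and V0 is arbitrage-free.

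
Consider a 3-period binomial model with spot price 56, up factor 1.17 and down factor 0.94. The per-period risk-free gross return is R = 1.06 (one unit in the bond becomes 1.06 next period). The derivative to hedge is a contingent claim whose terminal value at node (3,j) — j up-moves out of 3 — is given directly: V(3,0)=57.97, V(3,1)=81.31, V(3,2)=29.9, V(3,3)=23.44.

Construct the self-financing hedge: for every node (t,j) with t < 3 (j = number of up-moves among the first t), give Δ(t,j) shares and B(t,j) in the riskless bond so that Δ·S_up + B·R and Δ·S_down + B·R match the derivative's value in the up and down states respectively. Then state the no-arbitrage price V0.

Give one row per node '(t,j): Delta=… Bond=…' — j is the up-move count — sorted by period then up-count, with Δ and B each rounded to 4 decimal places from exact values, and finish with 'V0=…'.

The replicating-portfolio and risk-neutral prices coincide; use p* = (1.06−0.94)/(1.17−0.94) = 0.5217 for the latter.
At expiry t=3: V(3,0)=57.9700, V(3,1)=81.3100, V(3,2)=29.9000, V(3,3)=23.4400
  t=2,j=0: stock 49.4816 → up 57.8935 (V=81.3100), down 46.5127 (V=57.9700). Price 66.1768; hedge Δ=2.0508, bond B=-35.3015.
  t=2,j=1: stock 61.5888 → up 72.0589 (V=29.9000), down 57.8935 (V=81.3100). Price 51.4032; hedge Δ=-3.6293, bond B=274.9249.
  t=2,j=2: stock 76.6584 → up 89.6903 (V=23.4400), down 72.0589 (V=29.9000). Price 25.0279; hedge Δ=-0.3664, bond B=53.1148.
  t=1,j=0: stock 52.6400 → up 61.5888 (V=51.4032), down 49.4816 (V=66.1768). Price 55.1593; hedge Δ=-1.2202, bond B=119.3922.
  t=1,j=1: stock 65.5200 → up 76.6584 (V=25.0279), down 61.5888 (V=51.4032). Price 35.5115; hedge Δ=-1.7502, bond B=150.1867.
  t=0,j=0: stock 56.0000 → up 65.5200 (V=35.5115), down 52.6400 (V=55.1593). Price 42.3663; hedge Δ=-1.5254, bond B=127.7914.
Each (Δ,B) replicates both successor values, so the strategy is self-financing and V0 is arbitrage-free.

(0,0): Delta=-1.5254 Bond=127.7914
(1,0): Delta=-1.2202 Bond=119.3922
(1,1): Delta=-1.7502 Bond=150.1867
(2,0): Delta=2.0508 Bond=-35.3015
(2,1): Delta=-3.6293 Bond=274.9249
(2,2): Delta=-0.3664 Bond=53.1148
V0=42.3663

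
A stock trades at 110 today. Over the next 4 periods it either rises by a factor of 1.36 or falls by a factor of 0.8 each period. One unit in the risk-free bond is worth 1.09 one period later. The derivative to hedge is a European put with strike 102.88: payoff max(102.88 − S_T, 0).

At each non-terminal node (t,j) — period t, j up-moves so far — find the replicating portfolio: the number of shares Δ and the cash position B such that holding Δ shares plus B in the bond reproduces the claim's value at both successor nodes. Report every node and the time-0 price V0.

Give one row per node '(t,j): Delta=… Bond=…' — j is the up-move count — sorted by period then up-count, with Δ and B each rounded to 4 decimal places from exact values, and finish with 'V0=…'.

(0,0): Delta=-0.1633 Bond=24.5004
(1,0): Delta=-0.3494 Bond=43.0818
(1,1): Delta=-0.0614 Bond=11.4585
(2,0): Delta=-0.6706 Bond=69.5733
(2,1): Delta=-0.1735 Bond=25.9047
(2,2): Delta=0.0000 Bond=0.0000
(3,0): Delta=-1.0000 Bond=94.3853
(3,1): Delta=-0.4902 Bond=58.5638
(3,2): Delta=0.0000 Bond=0.0000
(3,3): Delta=0.0000 Bond=0.0000
V0=6.5367

Under the risk-neutral measure, an up-move has probability p* = (R−d)/(u−d) = 0.5179 and values discount at R = 1.09.
Payoff layer (t=4): V(4,0)=57.8240, V(4,1)=26.2848, V(4,2)=0.0000, V(4,3)=0.0000, V(4,4)=0.0000
(3,0): S=56.3200. Δ = (V_up−V_dn)/(S_up−S_dn) = (26.2848−57.8240)/(76.5952−45.0560) = -1.0000. V = [p*·26.2848 + (1−p*)·57.8240]/1.09 = 38.0653. B = V − Δ·S = 94.3853.
(3,1): S=95.7440. Δ = (V_up−V_dn)/(S_up−S_dn) = (0.0000−26.2848)/(130.2118−76.5952) = -0.4902. V = [p*·0.0000 + (1−p*)·26.2848]/1.09 = 11.6266. B = V − Δ·S = 58.5638.
(3,2): S=162.7648. Δ = (V_up−V_dn)/(S_up−S_dn) = (0.0000−0.0000)/(221.3601−130.2118) = 0.0000. V = [p*·0.0000 + (1−p*)·0.0000]/1.09 = 0.0000. B = V − Δ·S = 0.0000.
(3,3): S=276.7002. Δ = (V_up−V_dn)/(S_up−S_dn) = (0.0000−0.0000)/(376.3122−221.3601) = 0.0000. V = [p*·0.0000 + (1−p*)·0.0000]/1.09 = 0.0000. B = V − Δ·S = 0.0000.
(2,0): S=70.4000. Δ = (V_up−V_dn)/(S_up−S_dn) = (11.6266−38.0653)/(95.7440−56.3200) = -0.6706. V = [p*·11.6266 + (1−p*)·38.0653]/1.09 = 22.3613. B = V − Δ·S = 69.5733.
(2,1): S=119.6800. Δ = (V_up−V_dn)/(S_up−S_dn) = (0.0000−11.6266)/(162.7648−95.7440) = -0.1735. V = [p*·0.0000 + (1−p*)·11.6266]/1.09 = 5.1428. B = V − Δ·S = 25.9047.
(2,2): S=203.4560. Δ = (V_up−V_dn)/(S_up−S_dn) = (0.0000−0.0000)/(276.7002−162.7648) = 0.0000. V = [p*·0.0000 + (1−p*)·0.0000]/1.09 = 0.0000. B = V − Δ·S = 0.0000.
(1,0): S=88.0000. Δ = (V_up−V_dn)/(S_up−S_dn) = (5.1428−22.3613)/(119.6800−70.4000) = -0.3494. V = [p*·5.1428 + (1−p*)·22.3613]/1.09 = 12.3345. B = V − Δ·S = 43.0818.
(1,1): S=149.6000. Δ = (V_up−V_dn)/(S_up−S_dn) = (0.0000−5.1428)/(203.4560−119.6800) = -0.0614. V = [p*·0.0000 + (1−p*)·5.1428]/1.09 = 2.2748. B = V − Δ·S = 11.4585.
(0,0): S=110.0000. Δ = (V_up−V_dn)/(S_up−S_dn) = (2.2748−12.3345)/(149.6000−88.0000) = -0.1633. V = [p*·2.2748 + (1−p*)·12.3345]/1.09 = 6.5367. B = V − Δ·S = 24.5004.
Each (Δ,B) replicates both successor values, so the strategy is self-financing and V0 is arbitrage-free.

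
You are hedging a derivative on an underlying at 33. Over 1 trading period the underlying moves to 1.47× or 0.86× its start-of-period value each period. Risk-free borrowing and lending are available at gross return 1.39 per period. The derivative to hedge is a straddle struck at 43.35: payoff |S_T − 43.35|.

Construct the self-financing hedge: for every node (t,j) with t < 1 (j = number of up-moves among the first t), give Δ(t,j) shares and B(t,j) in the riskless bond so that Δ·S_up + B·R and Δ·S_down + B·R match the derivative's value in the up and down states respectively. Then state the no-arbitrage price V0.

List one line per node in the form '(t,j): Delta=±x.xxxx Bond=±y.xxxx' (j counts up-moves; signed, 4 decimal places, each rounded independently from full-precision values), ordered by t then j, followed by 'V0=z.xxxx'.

The replicating-portfolio and risk-neutral prices coincide; use p* = (1.39−0.86)/(1.47−0.86) = 0.8689 for the latter.
Payoff layer (t=1): V(1,0)=14.9700, V(1,1)=5.1600
  t=0,j=0: stock 33.0000 → up 48.5100 (V=5.1600), down 28.3800 (V=14.9700). Price 4.6378; hedge Δ=-0.4873, bond B=20.7198.
Check: Δ(0,0)·S0 + B(0,0) = 4.6378 = V0.

(0,0): Delta=-0.4873 Bond=20.7198
V0=4.6378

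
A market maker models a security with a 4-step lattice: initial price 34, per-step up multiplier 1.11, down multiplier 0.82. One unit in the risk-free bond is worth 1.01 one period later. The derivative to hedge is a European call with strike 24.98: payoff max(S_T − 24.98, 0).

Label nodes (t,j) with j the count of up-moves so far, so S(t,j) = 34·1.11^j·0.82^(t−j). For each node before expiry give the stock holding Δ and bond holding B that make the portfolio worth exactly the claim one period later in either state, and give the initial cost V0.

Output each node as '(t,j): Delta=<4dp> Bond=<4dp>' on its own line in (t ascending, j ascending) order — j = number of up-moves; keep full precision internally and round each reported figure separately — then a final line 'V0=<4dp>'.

Risk-neutral probability p* = (R−d)/(u−d) = (1.01−0.82)/(1.11−0.82) = 0.6552.
Terminal values V(4,·): V(4,0)=0.0000, V(4,1)=0.0000, V(4,2)=3.1878, V(4,3)=13.1496, V(4,4)=26.6344
  t=3,j=0: stock 18.7465 → up 20.8086 (V=0.0000), down 15.3721 (V=0.0000). Price 0.0000; hedge Δ=0.0000, bond B=0.0000.
  t=3,j=1: stock 25.3764 → up 28.1678 (V=3.1878), down 20.8086 (V=0.0000). Price 2.0679; hedge Δ=0.4332, bond B=-8.9245.
  t=3,j=2: stock 34.3509 → up 38.1296 (V=13.1496), down 28.1678 (V=3.1878). Price 9.6183; hedge Δ=1.0000, bond B=-24.7327.
  t=3,j=3: stock 46.4995 → up 51.6144 (V=26.6344), down 38.1296 (V=13.1496). Price 21.7668; hedge Δ=1.0000, bond B=-24.7327.
  t=2,j=0: stock 22.8616 → up 25.3764 (V=2.0679), down 18.7465 (V=0.0000). Price 1.3414; hedge Δ=0.3119, bond B=-5.7892.
  t=2,j=1: stock 30.9468 → up 34.3509 (V=9.6183), down 25.3764 (V=2.0679). Price 6.9452; hedge Δ=0.8413, bond B=-19.0907.
  t=2,j=2: stock 41.8914 → up 46.4995 (V=21.7668), down 34.3509 (V=9.6183). Price 17.4036; hedge Δ=1.0000, bond B=-24.4878.
  t=1,j=0: stock 27.8800 → up 30.9468 (V=6.9452), down 22.8616 (V=1.3414). Price 4.9632; hedge Δ=0.6931, bond B=-14.3603.
  t=1,j=1: stock 37.7400 → up 41.8914 (V=17.4036), down 30.9468 (V=6.9452). Price 13.6607; hedge Δ=0.9556, bond B=-22.4027.
  t=0,j=0: stock 34.0000 → up 37.7400 (V=13.6607), down 27.8800 (V=4.9632). Price 10.5560; hedge Δ=0.8821, bond B=-19.4351.
Each (Δ,B) replicates both successor values, so the strategy is self-financing and V0 is arbitrage-free.

(0,0): Delta=0.8821 Bond=-19.4351
(1,0): Delta=0.6931 Bond=-14.3603
(1,1): Delta=0.9556 Bond=-22.4027
(2,0): Delta=0.3119 Bond=-5.7892
(2,1): Delta=0.8413 Bond=-19.0907
(2,2): Delta=1.0000 Bond=-24.4878
(3,0): Delta=0.0000 Bond=0.0000
(3,1): Delta=0.4332 Bond=-8.9245
(3,2): Delta=1.0000 Bond=-24.7327
(3,3): Delta=1.0000 Bond=-24.7327
V0=10.5560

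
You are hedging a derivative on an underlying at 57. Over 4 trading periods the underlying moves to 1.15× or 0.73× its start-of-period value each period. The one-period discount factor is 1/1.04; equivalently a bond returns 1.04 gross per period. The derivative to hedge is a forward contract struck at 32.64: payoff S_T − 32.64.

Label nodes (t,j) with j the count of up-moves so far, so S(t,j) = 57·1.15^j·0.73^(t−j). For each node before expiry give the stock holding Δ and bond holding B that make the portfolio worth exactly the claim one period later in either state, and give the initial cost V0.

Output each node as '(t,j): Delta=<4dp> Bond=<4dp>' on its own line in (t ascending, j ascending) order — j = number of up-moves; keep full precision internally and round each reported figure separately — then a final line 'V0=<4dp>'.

(0,0): Delta=1.0000 Bond=-27.9008
(1,0): Delta=1.0000 Bond=-29.0168
(1,1): Delta=1.0000 Bond=-29.0168
(2,0): Delta=1.0000 Bond=-30.1775
(2,1): Delta=1.0000 Bond=-30.1775
(2,2): Delta=1.0000 Bond=-30.1775
(3,0): Delta=1.0000 Bond=-31.3846
(3,1): Delta=1.0000 Bond=-31.3846
(3,2): Delta=1.0000 Bond=-31.3846
(3,3): Delta=1.0000 Bond=-31.3846
V0=29.0992

Risk-neutral probability p* = (R−d)/(u−d) = (1.04−0.73)/(1.15−0.73) = 0.7381.
At expiry t=4: V(4,0)=-16.4530, V(4,1)=-7.1399, V(4,2)=7.5313, V(4,3)=30.6436, V(4,4)=67.0534
(3,0): S=22.1740. Δ = (V_up−V_dn)/(S_up−S_dn) = (-7.1399−-16.4530)/(25.5001−16.1870) = 1.0000. V = [p*·-7.1399 + (1−p*)·-16.4530]/1.04 = -9.2106. B = V − Δ·S = -31.3846.
(3,1): S=34.9316. Δ = (V_up−V_dn)/(S_up−S_dn) = (7.5313−-7.1399)/(40.1713−25.5001) = 1.0000. V = [p*·7.5313 + (1−p*)·-7.1399]/1.04 = 3.5470. B = V − Δ·S = -31.3846.
(3,2): S=55.0292. Δ = (V_up−V_dn)/(S_up−S_dn) = (30.6436−7.5313)/(63.2836−40.1713) = 1.0000. V = [p*·30.6436 + (1−p*)·7.5313]/1.04 = 23.6446. B = V − Δ·S = -31.3846.
(3,3): S=86.6899. Δ = (V_up−V_dn)/(S_up−S_dn) = (67.0534−30.6436)/(99.6934−63.2836) = 1.0000. V = [p*·67.0534 + (1−p*)·30.6436]/1.04 = 55.3053. B = V − Δ·S = -31.3846.
(2,0): S=30.3753. Δ = (V_up−V_dn)/(S_up−S_dn) = (3.5470−-9.2106)/(34.9316−22.1740) = 1.0000. V = [p*·3.5470 + (1−p*)·-9.2106]/1.04 = 0.1978. B = V − Δ·S = -30.1775.
(2,1): S=47.8515. Δ = (V_up−V_dn)/(S_up−S_dn) = (23.6446−3.5470)/(55.0292−34.9316) = 1.0000. V = [p*·23.6446 + (1−p*)·3.5470]/1.04 = 17.6740. B = V − Δ·S = -30.1775.
(2,2): S=75.3825. Δ = (V_up−V_dn)/(S_up−S_dn) = (55.3053−23.6446)/(86.6899−55.0292) = 1.0000. V = [p*·55.3053 + (1−p*)·23.6446]/1.04 = 45.2050. B = V − Δ·S = -30.1775.
(1,0): S=41.6100. Δ = (V_up−V_dn)/(S_up−S_dn) = (17.6740−0.1978)/(47.8515−30.3753) = 1.0000. V = [p*·17.6740 + (1−p*)·0.1978]/1.04 = 12.5932. B = V − Δ·S = -29.0168.
(1,1): S=65.5500. Δ = (V_up−V_dn)/(S_up−S_dn) = (45.2050−17.6740)/(75.3825−47.8515) = 1.0000. V = [p*·45.2050 + (1−p*)·17.6740]/1.04 = 36.5332. B = V − Δ·S = -29.0168.
(0,0): S=57.0000. Δ = (V_up−V_dn)/(S_up−S_dn) = (36.5332−12.5932)/(65.5500−41.6100) = 1.0000. V = [p*·36.5332 + (1−p*)·12.5932]/1.04 = 29.0992. B = V − Δ·S = -27.9008.
The time-0 hedge costs 29.0992, which is the no-arbitrage price.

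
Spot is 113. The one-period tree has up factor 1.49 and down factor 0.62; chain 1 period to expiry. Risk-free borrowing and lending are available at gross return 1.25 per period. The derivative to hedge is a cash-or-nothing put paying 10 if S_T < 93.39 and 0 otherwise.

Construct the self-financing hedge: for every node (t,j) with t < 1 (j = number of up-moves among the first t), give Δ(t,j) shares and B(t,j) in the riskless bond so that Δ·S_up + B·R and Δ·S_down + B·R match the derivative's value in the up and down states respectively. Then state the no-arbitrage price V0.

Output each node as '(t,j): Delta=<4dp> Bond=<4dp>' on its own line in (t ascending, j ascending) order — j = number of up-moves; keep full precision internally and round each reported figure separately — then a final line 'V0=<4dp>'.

No-arbitrage ⇒ martingale measure with p* = (R−d)/(u−d) = 0.7241.
At expiry t=1: V(1,0)=10.0000, V(1,1)=0.0000
Node (0,0) S=113.0000: V=(p*·0.0000+(1−p*)·10.0000)/1.25=2.2069; Δ=(0.0000−10.0000)/(168.3700−70.0600)=-0.1017; B=V−Δ·S=13.7011
Self-financing check: at every node Δ·S+B equals the discounted successor values.

(0,0): Delta=-0.1017 Bond=13.7011
V0=2.2069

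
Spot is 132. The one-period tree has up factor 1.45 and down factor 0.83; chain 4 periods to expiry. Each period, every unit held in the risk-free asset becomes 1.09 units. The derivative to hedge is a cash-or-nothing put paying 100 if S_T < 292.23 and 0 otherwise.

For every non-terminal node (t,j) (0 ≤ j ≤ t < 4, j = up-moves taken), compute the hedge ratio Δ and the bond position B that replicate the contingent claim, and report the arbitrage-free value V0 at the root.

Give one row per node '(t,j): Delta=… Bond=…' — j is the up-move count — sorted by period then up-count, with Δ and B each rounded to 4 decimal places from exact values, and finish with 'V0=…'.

The replicating-portfolio and risk-neutral prices coincide; use p* = (1.09−0.83)/(1.45−0.83) = 0.4194 for the latter.
Payoff layer (t=4): V(4,0)=100.0000, V(4,1)=100.0000, V(4,2)=100.0000, V(4,3)=0.0000, V(4,4)=0.0000
Node (3,0) S=75.4759: V=(p*·100.0000+(1−p*)·100.0000)/1.09=91.7431; Δ=(100.0000−100.0000)/(109.4400−62.6450)=0.0000; B=V−Δ·S=91.7431
Node (3,1) S=131.8555: V=(p*·100.0000+(1−p*)·100.0000)/1.09=91.7431; Δ=(100.0000−100.0000)/(191.1904−109.4400)=0.0000; B=V−Δ·S=91.7431
Node (3,2) S=230.3499: V=(p*·0.0000+(1−p*)·100.0000)/1.09=53.2702; Δ=(0.0000−100.0000)/(334.0074−191.1904)=-0.7002; B=V−Δ·S=214.5605
Node (3,3) S=402.4185: V=(p*·0.0000+(1−p*)·0.0000)/1.09=0.0000; Δ=(0.0000−0.0000)/(583.5068−334.0074)=0.0000; B=V−Δ·S=0.0000
Node (2,0) S=90.9348: V=(p*·91.7431+(1−p*)·91.7431)/1.09=84.1680; Δ=(91.7431−91.7431)/(131.8555−75.4759)=0.0000; B=V−Δ·S=84.1680
Node (2,1) S=158.8620: V=(p*·53.2702+(1−p*)·91.7431)/1.09=69.3663; Δ=(53.2702−91.7431)/(230.3499−131.8555)=-0.3906; B=V−Δ·S=131.4194
Node (2,2) S=277.5300: V=(p*·0.0000+(1−p*)·53.2702)/1.09=28.3771; Δ=(0.0000−53.2702)/(402.4185−230.3499)=-0.3096; B=V−Δ·S=114.2968
Node (1,0) S=109.5600: V=(p*·69.3663+(1−p*)·84.1680)/1.09=71.5237; Δ=(69.3663−84.1680)/(158.8620−90.9348)=-0.2179; B=V−Δ·S=95.3974
Node (1,1) S=191.4000: V=(p*·28.3771+(1−p*)·69.3663)/1.09=47.8691; Δ=(28.3771−69.3663)/(277.5300−158.8620)=-0.3454; B=V−Δ·S=113.9807
Node (0,0) S=132.0000: V=(p*·47.8691+(1−p*)·71.5237)/1.09=56.5175; Δ=(47.8691−71.5237)/(191.4000−109.5600)=-0.2890; B=V−Δ·S=94.6701
Root portfolio cost Δ·132+B reproduces V0=56.5175.

(0,0): Delta=-0.2890 Bond=94.6701
(1,0): Delta=-0.2179 Bond=95.3974
(1,1): Delta=-0.3454 Bond=113.9807
(2,0): Delta=0.0000 Bond=84.1680
(2,1): Delta=-0.3906 Bond=131.4194
(2,2): Delta=-0.3096 Bond=114.2968
(3,0): Delta=0.0000 Bond=91.7431
(3,1): Delta=0.0000 Bond=91.7431
(3,2): Delta=-0.7002 Bond=214.5605
(3,3): Delta=0.0000 Bond=0.0000
V0=56.5175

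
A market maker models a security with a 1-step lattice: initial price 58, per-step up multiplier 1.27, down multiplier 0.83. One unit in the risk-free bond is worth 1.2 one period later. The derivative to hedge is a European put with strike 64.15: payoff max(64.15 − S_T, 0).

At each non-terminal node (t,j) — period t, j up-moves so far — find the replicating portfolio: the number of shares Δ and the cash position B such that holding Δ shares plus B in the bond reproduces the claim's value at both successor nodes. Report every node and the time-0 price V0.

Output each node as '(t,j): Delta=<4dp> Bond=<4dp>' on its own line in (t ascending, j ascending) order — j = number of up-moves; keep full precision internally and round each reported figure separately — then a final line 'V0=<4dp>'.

Since d<R<u, set p* = (R−d)/(u−d) = 0.8409; price each node as the discounted p*-expectation of its children.
Terminal payoffs: V(1,0)=16.0100, V(1,1)=0.0000
(0,0): S=58.0000. Δ = (V_up−V_dn)/(S_up−S_dn) = (0.0000−16.0100)/(73.6600−48.1400) = -0.6274. V = [p*·0.0000 + (1−p*)·16.0100]/1.2 = 2.1225. B = V − Δ·S = 38.5089.
Each (Δ,B) replicates both successor values, so the strategy is self-financing and V0 is arbitrage-free.

(0,0): Delta=-0.6274 Bond=38.5089
V0=2.1225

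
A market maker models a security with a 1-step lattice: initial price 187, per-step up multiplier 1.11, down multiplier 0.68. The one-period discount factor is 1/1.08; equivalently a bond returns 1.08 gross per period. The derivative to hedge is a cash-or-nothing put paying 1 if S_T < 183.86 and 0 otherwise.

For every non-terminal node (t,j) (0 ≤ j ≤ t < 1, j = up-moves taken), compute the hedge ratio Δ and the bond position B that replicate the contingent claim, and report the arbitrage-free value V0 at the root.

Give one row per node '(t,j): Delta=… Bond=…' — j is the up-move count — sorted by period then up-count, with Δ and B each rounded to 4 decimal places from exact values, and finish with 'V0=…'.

No-arbitrage ⇒ martingale measure with p* = (R−d)/(u−d) = 0.9302.
Terminal payoffs: V(1,0)=1.0000, V(1,1)=0.0000
Node (0,0) S=187.0000: V=(p*·0.0000+(1−p*)·1.0000)/1.08=0.0646; Δ=(0.0000−1.0000)/(207.5700−127.1600)=-0.0124; B=V−Δ·S=2.3902
The time-0 hedge costs 0.0646, which is the no-arbitrage price.

(0,0): Delta=-0.0124 Bond=2.3902
V0=0.0646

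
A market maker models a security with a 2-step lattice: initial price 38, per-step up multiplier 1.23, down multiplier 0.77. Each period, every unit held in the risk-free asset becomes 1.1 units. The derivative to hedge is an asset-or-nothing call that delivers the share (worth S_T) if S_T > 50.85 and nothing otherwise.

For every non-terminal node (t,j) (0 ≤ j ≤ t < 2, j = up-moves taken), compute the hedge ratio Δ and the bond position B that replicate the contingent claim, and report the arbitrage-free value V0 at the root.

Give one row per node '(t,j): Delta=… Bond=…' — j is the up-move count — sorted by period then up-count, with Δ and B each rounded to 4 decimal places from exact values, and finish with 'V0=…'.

(0,0): Delta=2.1449 Bond=-57.0555
(1,0): Delta=0.0000 Bond=0.0000
(1,1): Delta=2.6739 Bond=-87.4851
V0=24.4524

The replicating-portfolio and risk-neutral prices coincide; use p* = (1.1−0.77)/(1.23−0.77) = 0.7174 for the latter.
Payoff layer (t=2): V(2,0)=0.0000, V(2,1)=0.0000, V(2,2)=57.4902
  t=1,j=0: stock 29.2600 → up 35.9898 (V=0.0000), down 22.5302 (V=0.0000). Price 0.0000; hedge Δ=0.0000, bond B=0.0000.
  t=1,j=1: stock 46.7400 → up 57.4902 (V=57.4902), down 35.9898 (V=0.0000). Price 37.4936; hedge Δ=2.6739, bond B=-87.4851.
  t=0,j=0: stock 38.0000 → up 46.7400 (V=37.4936), down 29.2600 (V=0.0000). Price 24.4524; hedge Δ=2.1449, bond B=-57.0555.
The time-0 hedge costs 24.4524, which is the no-arbitrage price.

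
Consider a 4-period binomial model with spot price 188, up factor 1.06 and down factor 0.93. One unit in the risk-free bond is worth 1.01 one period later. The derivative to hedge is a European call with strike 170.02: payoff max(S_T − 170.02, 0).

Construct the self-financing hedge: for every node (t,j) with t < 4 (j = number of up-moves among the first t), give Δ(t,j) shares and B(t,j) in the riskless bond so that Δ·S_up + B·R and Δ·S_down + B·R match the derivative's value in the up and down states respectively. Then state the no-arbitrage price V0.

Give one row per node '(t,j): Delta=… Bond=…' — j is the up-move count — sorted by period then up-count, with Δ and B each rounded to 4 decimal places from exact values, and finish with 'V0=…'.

No-arbitrage ⇒ martingale measure with p* = (R−d)/(u−d) = 0.6154.
Terminal values V(4,·): V(4,0)=0.0000, V(4,1)=0.0000, V(4,2)=12.6787, V(4,3)=38.2172, V(4,4)=67.3257
  t=3,j=0: stock 151.2191 → up 160.2923 (V=0.0000), down 140.6338 (V=0.0000). Price 0.0000; hedge Δ=0.0000, bond B=0.0000.
  t=3,j=1: stock 172.3573 → up 182.6987 (V=12.6787), down 160.2923 (V=0.0000). Price 7.7250; hedge Δ=0.5659, bond B=-89.8035.
  t=3,j=2: stock 196.4502 → up 208.2372 (V=38.2172), down 182.6987 (V=12.6787). Price 28.1136; hedge Δ=1.0000, bond B=-168.3366.
  t=3,j=3: stock 223.9110 → up 237.3457 (V=67.3257), down 208.2372 (V=38.2172). Price 55.5744; hedge Δ=1.0000, bond B=-168.3366.
  t=2,j=0: stock 162.6012 → up 172.3573 (V=7.7250), down 151.2191 (V=0.0000). Price 4.7068; hedge Δ=0.3655, bond B=-54.7165.
  t=2,j=1: stock 185.3304 → up 196.4502 (V=28.1136), down 172.3573 (V=7.7250). Price 20.0711; hedge Δ=0.8462, bond B=-136.7639.
  t=2,j=2: stock 211.2368 → up 223.9110 (V=55.5744), down 196.4502 (V=28.1136). Price 44.5669; hedge Δ=1.0000, bond B=-166.6699.
  t=1,j=0: stock 174.8400 → up 185.3304 (V=20.0711), down 162.6012 (V=4.7068). Price 14.0216; hedge Δ=0.6760, bond B=-104.1656.
  t=1,j=1: stock 199.2800 → up 211.2368 (V=44.5669), down 185.3304 (V=20.0711). Price 34.7975; hedge Δ=0.9455, bond B=-153.6313.
  t=0,j=0: stock 188.0000 → up 199.2800 (V=34.7975), down 174.8400 (V=14.0216). Price 26.5413; hedge Δ=0.8501, bond B=-133.2733.
Check: Δ(0,0)·S0 + B(0,0) = 26.5413 = V0.

(0,0): Delta=0.8501 Bond=-133.2733
(1,0): Delta=0.6760 Bond=-104.1656
(1,1): Delta=0.9455 Bond=-153.6313
(2,0): Delta=0.3655 Bond=-54.7165
(2,1): Delta=0.8462 Bond=-136.7639
(2,2): Delta=1.0000 Bond=-166.6699
(3,0): Delta=0.0000 Bond=0.0000
(3,1): Delta=0.5659 Bond=-89.8035
(3,2): Delta=1.0000 Bond=-168.3366
(3,3): Delta=1.0000 Bond=-168.3366
V0=26.5413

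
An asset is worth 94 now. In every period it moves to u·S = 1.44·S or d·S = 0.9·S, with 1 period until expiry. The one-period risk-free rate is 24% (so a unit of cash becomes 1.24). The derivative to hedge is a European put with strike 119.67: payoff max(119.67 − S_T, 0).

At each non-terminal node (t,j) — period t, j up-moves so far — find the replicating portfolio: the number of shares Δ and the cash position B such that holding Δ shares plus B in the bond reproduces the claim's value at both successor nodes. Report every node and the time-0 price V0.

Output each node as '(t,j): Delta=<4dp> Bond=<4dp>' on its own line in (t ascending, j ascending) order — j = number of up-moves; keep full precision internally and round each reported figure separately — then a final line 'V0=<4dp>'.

(0,0): Delta=-0.6909 Bond=75.4194
V0=10.4749

Risk-neutral probability p* = (R−d)/(u−d) = (1.24−0.9)/(1.44−0.9) = 0.6296.
Terminal payoffs: V(1,0)=35.0700, V(1,1)=0.0000
Node (0,0) S=94.0000: V=(p*·0.0000+(1−p*)·35.0700)/1.24=10.4749; Δ=(0.0000−35.0700)/(135.3600−84.6000)=-0.6909; B=V−Δ·S=75.4194
Each (Δ,B) replicates both successor values, so the strategy is self-financing and V0 is arbitrage-free.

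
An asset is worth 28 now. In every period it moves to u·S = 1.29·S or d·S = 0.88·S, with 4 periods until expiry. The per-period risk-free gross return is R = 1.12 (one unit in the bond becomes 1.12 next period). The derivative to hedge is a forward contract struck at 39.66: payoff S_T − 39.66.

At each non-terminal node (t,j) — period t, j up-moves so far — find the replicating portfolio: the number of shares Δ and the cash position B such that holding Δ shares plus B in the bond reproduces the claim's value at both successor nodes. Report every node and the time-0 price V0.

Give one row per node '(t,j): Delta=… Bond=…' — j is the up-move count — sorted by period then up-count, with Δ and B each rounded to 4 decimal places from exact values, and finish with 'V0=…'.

Under the risk-neutral measure, an up-move has probability p* = (R−d)/(u−d) = 0.5854 and values discount at R = 1.12.
At expiry t=4: V(4,0)=-22.8685, V(4,1)=-15.0452, V(4,2)=-3.5770, V(4,3)=13.2344, V(4,4)=37.8784
  t=3,j=0: stock 19.0812 → up 24.6148 (V=-15.0452), down 16.7915 (V=-22.8685). Price -16.3295; hedge Δ=1.0000, bond B=-35.4107.
  t=3,j=1: stock 27.9713 → up 36.0830 (V=-3.5770), down 24.6148 (V=-15.0452). Price -7.4394; hedge Δ=1.0000, bond B=-35.4107.
  t=3,j=2: stock 41.0034 → up 52.8944 (V=13.2344), down 36.0830 (V=-3.5770). Price 5.5927; hedge Δ=1.0000, bond B=-35.4107.
  t=3,j=3: stock 60.1073 → up 77.5384 (V=37.8784), down 52.8944 (V=13.2344). Price 24.6966; hedge Δ=1.0000, bond B=-35.4107.
  t=2,j=0: stock 21.6832 → up 27.9713 (V=-7.4394), down 19.0812 (V=-16.3295). Price -9.9335; hedge Δ=1.0000, bond B=-31.6167.
  t=2,j=1: stock 31.7856 → up 41.0034 (V=5.5927), down 27.9713 (V=-7.4394). Price 0.1689; hedge Δ=1.0000, bond B=-31.6167.
  t=2,j=2: stock 46.5948 → up 60.1073 (V=24.6966), down 41.0034 (V=5.5927). Price 14.9781; hedge Δ=1.0000, bond B=-31.6167.
  t=1,j=0: stock 24.6400 → up 31.7856 (V=0.1689), down 21.6832 (V=-9.9335). Price -3.5892; hedge Δ=1.0000, bond B=-28.2292.
  t=1,j=1: stock 36.1200 → up 46.5948 (V=14.9781), down 31.7856 (V=0.1689). Price 7.8908; hedge Δ=1.0000, bond B=-28.2292.
  t=0,j=0: stock 28.0000 → up 36.1200 (V=7.8908), down 24.6400 (V=-3.5892). Price 2.7954; hedge Δ=1.0000, bond B=-25.2046.
Each (Δ,B) replicates both successor values, so the strategy is self-financing and V0 is arbitrage-free.

(0,0): Delta=1.0000 Bond=-25.2046
(1,0): Delta=1.0000 Bond=-28.2292
(1,1): Delta=1.0000 Bond=-28.2292
(2,0): Delta=1.0000 Bond=-31.6167
(2,1): Delta=1.0000 Bond=-31.6167
(2,2): Delta=1.0000 Bond=-31.6167
(3,0): Delta=1.0000 Bond=-35.4107
(3,1): Delta=1.0000 Bond=-35.4107
(3,2): Delta=1.0000 Bond=-35.4107
(3,3): Delta=1.0000 Bond=-35.4107
V0=2.7954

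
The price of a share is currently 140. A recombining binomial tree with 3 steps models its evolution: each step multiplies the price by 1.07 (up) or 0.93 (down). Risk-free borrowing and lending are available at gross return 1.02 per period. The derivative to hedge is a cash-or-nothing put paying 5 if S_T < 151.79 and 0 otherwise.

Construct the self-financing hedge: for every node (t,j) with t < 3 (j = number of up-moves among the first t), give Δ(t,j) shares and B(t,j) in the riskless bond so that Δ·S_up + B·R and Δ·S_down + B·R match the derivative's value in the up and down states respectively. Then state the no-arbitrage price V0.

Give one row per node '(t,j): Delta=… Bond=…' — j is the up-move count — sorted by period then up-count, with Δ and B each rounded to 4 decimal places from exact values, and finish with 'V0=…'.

(0,0): Delta=-0.1013 Bond=17.6462
(1,0): Delta=0.0000 Bond=4.8058
(1,1): Delta=-0.1503 Bond=25.3288
(2,0): Delta=0.0000 Bond=4.9020
(2,1): Delta=0.0000 Bond=4.9020
(2,2): Delta=-0.2228 Bond=37.4650
V0=3.4599

Under the risk-neutral measure, an up-move has probability p* = (R−d)/(u−d) = 0.6429 and values discount at R = 1.02.
At expiry t=3: V(3,0)=5.0000, V(3,1)=5.0000, V(3,2)=5.0000, V(3,3)=0.0000
(2,0): S=121.0860. Δ = (V_up−V_dn)/(S_up−S_dn) = (5.0000−5.0000)/(129.5620−112.6100) = 0.0000. V = [p*·5.0000 + (1−p*)·5.0000]/1.02 = 4.9020. B = V − Δ·S = 4.9020.
(2,1): S=139.3140. Δ = (V_up−V_dn)/(S_up−S_dn) = (5.0000−5.0000)/(149.0660−129.5620) = 0.0000. V = [p*·5.0000 + (1−p*)·5.0000]/1.02 = 4.9020. B = V − Δ·S = 4.9020.
(2,2): S=160.2860. Δ = (V_up−V_dn)/(S_up−S_dn) = (0.0000−5.0000)/(171.5060−149.0660) = -0.2228. V = [p*·0.0000 + (1−p*)·5.0000]/1.02 = 1.7507. B = V − Δ·S = 37.4650.
(1,0): S=130.2000. Δ = (V_up−V_dn)/(S_up−S_dn) = (4.9020−4.9020)/(139.3140−121.0860) = 0.0000. V = [p*·4.9020 + (1−p*)·4.9020]/1.02 = 4.8058. B = V − Δ·S = 4.8058.
(1,1): S=149.8000. Δ = (V_up−V_dn)/(S_up−S_dn) = (1.7507−4.9020)/(160.2860−139.3140) = -0.1503. V = [p*·1.7507 + (1−p*)·4.9020]/1.02 = 2.8198. B = V − Δ·S = 25.3288.
(0,0): S=140.0000. Δ = (V_up−V_dn)/(S_up−S_dn) = (2.8198−4.8058)/(149.8000−130.2000) = -0.1013. V = [p*·2.8198 + (1−p*)·4.8058]/1.02 = 3.4599. B = V − Δ·S = 17.6462.
Check: Δ(0,0)·S0 + B(0,0) = 3.4599 = V0.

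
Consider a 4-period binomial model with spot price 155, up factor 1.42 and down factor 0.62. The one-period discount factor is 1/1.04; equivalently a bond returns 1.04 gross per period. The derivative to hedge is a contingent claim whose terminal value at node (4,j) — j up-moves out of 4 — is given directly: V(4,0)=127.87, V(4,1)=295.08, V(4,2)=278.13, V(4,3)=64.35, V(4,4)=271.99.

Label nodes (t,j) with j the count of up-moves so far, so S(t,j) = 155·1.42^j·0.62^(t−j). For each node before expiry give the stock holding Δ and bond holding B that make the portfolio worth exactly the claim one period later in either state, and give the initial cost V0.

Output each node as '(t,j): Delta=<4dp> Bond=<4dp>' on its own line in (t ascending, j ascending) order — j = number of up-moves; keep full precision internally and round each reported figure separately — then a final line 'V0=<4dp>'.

Since d<R<u, set p* = (R−d)/(u−d) = 0.5250; price each node as the discounted p*-expectation of its children.
Terminal payoffs: V(4,0)=127.8700, V(4,1)=295.0800, V(4,2)=278.1300, V(4,3)=64.3500, V(4,4)=271.9900
(3,0): S=36.9408. Δ = (V_up−V_dn)/(S_up−S_dn) = (295.0800−127.8700)/(52.4560−22.9033) = 5.6580. V = [p*·295.0800 + (1−p*)·127.8700]/1.04 = 207.3608. B = V − Δ·S = -1.6517.
(3,1): S=84.6064. Δ = (V_up−V_dn)/(S_up−S_dn) = (278.1300−295.0800)/(120.1411−52.4560) = -0.2504. V = [p*·278.1300 + (1−p*)·295.0800]/1.04 = 275.1743. B = V − Δ·S = 296.3618.
(3,2): S=193.7760. Δ = (V_up−V_dn)/(S_up−S_dn) = (64.3500−278.1300)/(275.1620−120.1411) = -1.3790. V = [p*·64.3500 + (1−p*)·278.1300]/1.04 = 159.5149. B = V − Δ·S = 426.7399.
(3,3): S=443.8096. Δ = (V_up−V_dn)/(S_up−S_dn) = (271.9900−64.3500)/(630.2097−275.1620) = 0.5848. V = [p*·271.9900 + (1−p*)·64.3500]/1.04 = 166.6933. B = V − Δ·S = -92.8567.
(2,0): S=59.5820. Δ = (V_up−V_dn)/(S_up−S_dn) = (275.1743−207.3608)/(84.6064−36.9408) = 1.4227. V = [p*·275.1743 + (1−p*)·207.3608]/1.04 = 233.6182. B = V − Δ·S = 148.8513.
(2,1): S=136.4620. Δ = (V_up−V_dn)/(S_up−S_dn) = (159.5149−275.1743)/(193.7760−84.6064) = -1.0594. V = [p*·159.5149 + (1−p*)·275.1743]/1.04 = 206.2049. B = V − Δ·S = 350.7791.
(2,2): S=312.5420. Δ = (V_up−V_dn)/(S_up−S_dn) = (166.6933−159.5149)/(443.8096−193.7760) = 0.0287. V = [p*·166.6933 + (1−p*)·159.5149]/1.04 = 157.0034. B = V − Δ·S = 148.0305.
(1,0): S=96.1000. Δ = (V_up−V_dn)/(S_up−S_dn) = (206.2049−233.6182)/(136.4620−59.5820) = -0.3566. V = [p*·206.2049 + (1−p*)·233.6182]/1.04 = 210.7944. B = V − Δ·S = 245.0610.
(1,1): S=220.1000. Δ = (V_up−V_dn)/(S_up−S_dn) = (157.0034−206.2049)/(312.5420−136.4620) = -0.2794. V = [p*·157.0034 + (1−p*)·206.2049]/1.04 = 173.4367. B = V − Δ·S = 234.9385.
(0,0): S=155.0000. Δ = (V_up−V_dn)/(S_up−S_dn) = (173.4367−210.7944)/(220.1000−96.1000) = -0.3013. V = [p*·173.4367 + (1−p*)·210.7944]/1.04 = 183.8285. B = V − Δ·S = 230.5257.
Self-financing check: at every node Δ·S+B equals the discounted successor values.

(0,0): Delta=-0.3013 Bond=230.5257
(1,0): Delta=-0.3566 Bond=245.0610
(1,1): Delta=-0.2794 Bond=234.9385
(2,0): Delta=1.4227 Bond=148.8513
(2,1): Delta=-1.0594 Bond=350.7791
(2,2): Delta=0.0287 Bond=148.0305
(3,0): Delta=5.6580 Bond=-1.6517
(3,1): Delta=-0.2504 Bond=296.3618
(3,2): Delta=-1.3790 Bond=426.7399
(3,3): Delta=0.5848 Bond=-92.8567
V0=183.8285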